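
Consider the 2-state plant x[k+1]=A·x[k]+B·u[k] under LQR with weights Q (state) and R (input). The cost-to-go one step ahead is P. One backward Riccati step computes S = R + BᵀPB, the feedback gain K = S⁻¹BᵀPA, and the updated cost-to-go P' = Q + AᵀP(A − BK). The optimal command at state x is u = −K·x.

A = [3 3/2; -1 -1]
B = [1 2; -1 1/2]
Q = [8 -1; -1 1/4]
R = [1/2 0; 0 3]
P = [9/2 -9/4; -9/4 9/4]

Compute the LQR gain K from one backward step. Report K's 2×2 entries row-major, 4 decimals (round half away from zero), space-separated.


1.6037 1.0644 0.5250 0.1883

BᵀP = [6.7500 -4.5000; 7.8750 -3.3750]
S = R + BᵀPB = [1/2 0; 0 3] + [11.2500 11.2500; 11.2500 14.0625] = [11.7500 11.2500; 11.2500 17.0625]
BᵀPA = [24.7500 14.6250; 27.0000 15.1875]
K = S⁻¹·BᵀPA = [1.6037 1.0644; 0.5250 0.1883]
A−BK = [0.3462 0.0590; 0.3412 -0.0298]
AᵀP(A−BK) = [2.3827 1.1971; 1.1971 0.6984]
P' = Q + AᵀP(A−BK) = [10.3827 0.1971; 0.1971 0.9484]
tr(P') = 11.3311


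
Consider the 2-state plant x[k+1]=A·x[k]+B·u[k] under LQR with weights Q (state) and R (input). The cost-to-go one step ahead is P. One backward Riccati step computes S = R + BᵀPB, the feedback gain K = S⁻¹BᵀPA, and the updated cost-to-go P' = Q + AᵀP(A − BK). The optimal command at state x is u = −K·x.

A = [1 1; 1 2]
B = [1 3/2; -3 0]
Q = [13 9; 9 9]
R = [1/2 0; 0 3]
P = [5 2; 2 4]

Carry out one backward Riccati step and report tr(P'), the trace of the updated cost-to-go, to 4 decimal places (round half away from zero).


27.0726

BᵀP = [-1.0000 -10.0000; 7.5000 3.0000]
S = R + BᵀPB = [1/2 0; 0 3] + [29.0000 -1.5000; -1.5000 11.2500] = [29.5000 -1.5000; -1.5000 14.2500]
BᵀPA = [-11.0000 -21.0000; 10.5000 13.5000]
K = S⁻¹·BᵀPA = [-0.3372 -0.6673; 0.7013 0.8771]
A−BK = [0.2852 0.3516; -0.0117 -0.0018]
AᵀP(A−BK) = [1.9265 2.4502; 2.4502 3.1462]
P' = Q + AᵀP(A−BK) = [14.9265 11.4502; 11.4502 12.1462]
tr(P') = 27.0726


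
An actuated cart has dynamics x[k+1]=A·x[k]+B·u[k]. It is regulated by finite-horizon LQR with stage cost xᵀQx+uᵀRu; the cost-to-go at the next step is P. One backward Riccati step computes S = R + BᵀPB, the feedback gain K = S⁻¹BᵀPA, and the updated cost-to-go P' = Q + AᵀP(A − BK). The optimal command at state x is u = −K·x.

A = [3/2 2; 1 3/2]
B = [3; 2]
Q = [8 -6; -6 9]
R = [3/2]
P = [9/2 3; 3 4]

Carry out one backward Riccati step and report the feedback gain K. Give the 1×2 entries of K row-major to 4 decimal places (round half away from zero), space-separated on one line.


BᵀP = [19.5000 17.0000]
S = R + BᵀPB = [3/2] + [92.5000] = [94.0000]
BᵀPA = [46.2500 64.5000]
K = S⁻¹·BᵀPA = [0.4920 0.6862]
A−BK = [0.0239 -0.0585; 0.0160 0.1277]
AᵀP(A−BK) = [0.3690 0.5146; 0.5146 0.7420]
P' = Q + AᵀP(A−BK) = [8.3690 -5.4854; -5.4854 9.7420]
tr(P') = 18.1110

0.4920 0.6862


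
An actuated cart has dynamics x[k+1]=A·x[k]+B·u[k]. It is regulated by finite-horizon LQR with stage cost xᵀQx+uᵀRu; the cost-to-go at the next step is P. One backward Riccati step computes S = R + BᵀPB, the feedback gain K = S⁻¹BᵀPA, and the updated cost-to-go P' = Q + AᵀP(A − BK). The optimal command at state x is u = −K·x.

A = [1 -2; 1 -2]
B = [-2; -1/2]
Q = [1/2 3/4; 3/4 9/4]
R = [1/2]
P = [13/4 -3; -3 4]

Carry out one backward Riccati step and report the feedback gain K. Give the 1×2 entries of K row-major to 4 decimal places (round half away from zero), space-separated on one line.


-0.1176 0.2353

BᵀP = [-5.0000 4.0000]
S = R + BᵀPB = [1/2] + [8.0000] = [8.5000]
BᵀPA = [-1.0000 2.0000]
K = S⁻¹·BᵀPA = [-0.1176 0.2353]
A−BK = [0.7647 -1.5294; 0.9412 -1.8824]
AᵀP(A−BK) = [1.1324 -2.2647; -2.2647 4.5294]
P' = Q + AᵀP(A−BK) = [1.6324 -1.5147; -1.5147 6.7794]
tr(P') = 8.4118


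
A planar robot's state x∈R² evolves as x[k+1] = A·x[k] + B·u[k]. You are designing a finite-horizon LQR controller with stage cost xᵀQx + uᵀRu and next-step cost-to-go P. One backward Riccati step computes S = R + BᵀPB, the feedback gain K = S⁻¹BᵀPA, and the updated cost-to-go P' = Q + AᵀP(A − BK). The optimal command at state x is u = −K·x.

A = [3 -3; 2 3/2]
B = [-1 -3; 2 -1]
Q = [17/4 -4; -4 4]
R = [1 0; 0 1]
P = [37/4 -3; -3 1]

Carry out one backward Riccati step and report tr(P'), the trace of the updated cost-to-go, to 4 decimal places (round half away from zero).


10.1700

BᵀP = [-15.2500 5.0000; -24.7500 8.0000]
S = R + BᵀPB = [1 0; 0 1] + [25.2500 40.7500; 40.7500 66.2500] = [26.2500 40.7500; 40.7500 67.2500]
BᵀPA = [-35.7500 53.2500; -58.2500 86.2500]
K = S⁻¹·BᵀPA = [-0.2912 0.6337; -0.6897 0.8986]
A−BK = [0.6396 0.3294; 1.8926 1.1313]
AᵀP(A−BK) = [0.6635 -0.7554; -0.7554 1.2566]
P' = Q + AᵀP(A−BK) = [4.9135 -4.7554; -4.7554 5.2566]
tr(P') = 10.1700


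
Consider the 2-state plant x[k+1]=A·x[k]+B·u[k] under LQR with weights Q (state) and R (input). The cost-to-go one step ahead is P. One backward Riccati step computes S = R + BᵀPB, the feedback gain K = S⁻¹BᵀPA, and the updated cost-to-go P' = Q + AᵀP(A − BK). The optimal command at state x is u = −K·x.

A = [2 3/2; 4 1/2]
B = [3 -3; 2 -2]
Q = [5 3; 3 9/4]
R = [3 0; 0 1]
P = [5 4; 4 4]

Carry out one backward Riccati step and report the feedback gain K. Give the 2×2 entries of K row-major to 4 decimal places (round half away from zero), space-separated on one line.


0.2870 0.1014 -0.8610 -0.3041

BᵀP = [23.0000 20.0000; -23.0000 -20.0000]
S = R + BᵀPB = [3 0; 0 1] + [109.0000 -109.0000; -109.0000 109.0000] = [112.0000 -109.0000; -109.0000 110.0000]
BᵀPA = [126.0000 44.5000; -126.0000 -44.5000]
K = S⁻¹·BᵀPA = [0.2870 0.1014; -0.8610 -0.3041]
A−BK = [-1.4442 0.2836; 1.7039 -0.3109]
AᵀP(A−BK) = [3.3440 -0.0888; -0.0888 0.2067]
P' = Q + AᵀP(A−BK) = [8.3440 2.9112; 2.9112 2.4567]
tr(P') = 10.8007


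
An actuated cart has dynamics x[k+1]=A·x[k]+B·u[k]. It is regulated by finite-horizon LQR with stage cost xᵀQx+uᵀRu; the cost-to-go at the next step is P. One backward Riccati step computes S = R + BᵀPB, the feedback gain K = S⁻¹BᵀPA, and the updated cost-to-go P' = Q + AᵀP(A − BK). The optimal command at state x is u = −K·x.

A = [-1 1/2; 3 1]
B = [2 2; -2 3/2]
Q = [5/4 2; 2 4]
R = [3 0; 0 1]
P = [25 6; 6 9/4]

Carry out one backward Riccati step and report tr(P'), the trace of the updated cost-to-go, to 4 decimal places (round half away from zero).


BᵀP = [38.0000 7.5000; 59.0000 15.3750]
S = R + BᵀPB = [3 0; 0 1] + [61.0000 87.2500; 87.2500 141.0625] = [64.0000 87.2500; 87.2500 142.0625]
BᵀPA = [-15.5000 26.5000; -12.8750 44.8750]
K = S⁻¹·BᵀPA = [-0.7291 -0.1019; 0.3571 0.3784]
A−BK = [-0.2561 -0.0532; 1.0061 0.2286]
AᵀP(A−BK) = [2.5475 0.5436; 0.5436 0.2168]
P' = Q + AᵀP(A−BK) = [3.7975 2.5436; 2.5436 4.2168]
tr(P') = 8.0143

8.0143


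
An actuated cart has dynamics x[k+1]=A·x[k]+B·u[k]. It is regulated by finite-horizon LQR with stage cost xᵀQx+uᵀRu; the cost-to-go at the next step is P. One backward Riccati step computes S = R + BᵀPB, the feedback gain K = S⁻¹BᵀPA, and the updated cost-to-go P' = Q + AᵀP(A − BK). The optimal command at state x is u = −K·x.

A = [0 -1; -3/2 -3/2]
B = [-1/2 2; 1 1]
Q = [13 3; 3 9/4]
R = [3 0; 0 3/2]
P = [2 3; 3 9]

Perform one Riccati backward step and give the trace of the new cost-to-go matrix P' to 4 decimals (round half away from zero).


BᵀP = [2.0000 7.5000; 7.0000 15.0000]
S = R + BᵀPB = [3 0; 0 3/2] + [6.5000 11.5000; 11.5000 29.0000] = [9.5000 11.5000; 11.5000 30.5000]
BᵀPA = [-11.2500 -13.2500; -22.5000 -29.5000]
K = S⁻¹·BᵀPA = [-0.5357 -0.4119; -0.5357 -0.8119]
A−BK = [0.8036 0.4179; -0.4286 -0.2762]
AᵀP(A−BK) = [2.1696 1.8482; 1.8482 1.8411]
P' = Q + AᵀP(A−BK) = [15.1696 4.8482; 4.8482 4.0911]
tr(P') = 19.2607

19.2607


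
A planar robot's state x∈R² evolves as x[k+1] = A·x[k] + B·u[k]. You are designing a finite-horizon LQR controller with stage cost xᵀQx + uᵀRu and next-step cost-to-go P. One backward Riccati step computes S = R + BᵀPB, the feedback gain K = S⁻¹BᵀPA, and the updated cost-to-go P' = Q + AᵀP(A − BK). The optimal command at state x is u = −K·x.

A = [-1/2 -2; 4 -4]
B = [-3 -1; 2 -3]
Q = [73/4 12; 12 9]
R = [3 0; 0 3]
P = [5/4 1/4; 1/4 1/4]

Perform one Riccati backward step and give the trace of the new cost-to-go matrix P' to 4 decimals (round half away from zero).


BᵀP = [-3.2500 -0.2500; -2.0000 -1.0000]
S = R + BᵀPB = [3 0; 0 3] + [9.2500 4.0000; 4.0000 5.0000] = [12.2500 4.0000; 4.0000 8.0000]
BᵀPA = [0.6250 7.5000; -3.0000 8.0000]
K = S⁻¹·BᵀPA = [0.2073 0.3415; -0.4787 0.8293]
A−BK = [-0.3567 -0.1463; 2.1494 -2.1951]
AᵀP(A−BK) = [1.7470 -1.9756; -1.9756 3.8049]
P' = Q + AᵀP(A−BK) = [19.9970 10.0244; 10.0244 12.8049]
tr(P') = 32.8018

32.8018


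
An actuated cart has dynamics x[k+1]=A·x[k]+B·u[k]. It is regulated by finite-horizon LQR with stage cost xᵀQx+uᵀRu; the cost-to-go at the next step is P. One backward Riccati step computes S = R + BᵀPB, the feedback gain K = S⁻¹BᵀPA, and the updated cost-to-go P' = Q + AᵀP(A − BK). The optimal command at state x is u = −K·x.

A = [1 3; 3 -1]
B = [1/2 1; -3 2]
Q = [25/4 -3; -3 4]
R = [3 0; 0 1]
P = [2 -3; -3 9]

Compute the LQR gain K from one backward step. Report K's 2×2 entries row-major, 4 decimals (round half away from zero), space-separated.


BᵀP = [10.0000 -28.5000; -4.0000 15.0000]
S = R + BᵀPB = [3 0; 0 1] + [90.5000 -47.0000; -47.0000 26.0000] = [93.5000 -47.0000; -47.0000 27.0000]
BᵀPA = [-75.5000 58.5000; 41.0000 -27.0000]
K = S⁻¹·BᵀPA = [-0.3534 0.9842; 0.9033 0.7132]
A−BK = [0.2734 1.7948; 0.1331 0.5261]
AᵀP(A−BK) = [1.2813 0.0642; 0.0642 6.6823]
P' = Q + AᵀP(A−BK) = [7.5313 -2.9358; -2.9358 10.6823]
tr(P') = 18.2135

-0.3534 0.9842 0.9033 0.7132


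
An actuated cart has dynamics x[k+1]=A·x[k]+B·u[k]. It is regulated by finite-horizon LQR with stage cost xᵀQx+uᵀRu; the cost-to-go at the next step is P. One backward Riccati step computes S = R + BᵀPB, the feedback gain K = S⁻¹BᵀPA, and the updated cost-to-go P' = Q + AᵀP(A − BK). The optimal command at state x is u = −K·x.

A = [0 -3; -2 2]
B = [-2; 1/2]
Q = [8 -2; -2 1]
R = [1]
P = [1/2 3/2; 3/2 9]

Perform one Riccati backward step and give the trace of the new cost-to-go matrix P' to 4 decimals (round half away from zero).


57.2500

BᵀP = [-0.2500 1.5000]
S = R + BᵀPB = [1] + [1.2500] = [2.2500]
BᵀPA = [-3.0000 3.7500]
K = S⁻¹·BᵀPA = [-1.3333 1.6667]
A−BK = [-2.6667 0.3333; -1.3333 1.1667]
AᵀP(A−BK) = [32.0000 -22.0000; -22.0000 16.2500]
P' = Q + AᵀP(A−BK) = [40.0000 -24.0000; -24.0000 17.2500]
tr(P') = 57.2500


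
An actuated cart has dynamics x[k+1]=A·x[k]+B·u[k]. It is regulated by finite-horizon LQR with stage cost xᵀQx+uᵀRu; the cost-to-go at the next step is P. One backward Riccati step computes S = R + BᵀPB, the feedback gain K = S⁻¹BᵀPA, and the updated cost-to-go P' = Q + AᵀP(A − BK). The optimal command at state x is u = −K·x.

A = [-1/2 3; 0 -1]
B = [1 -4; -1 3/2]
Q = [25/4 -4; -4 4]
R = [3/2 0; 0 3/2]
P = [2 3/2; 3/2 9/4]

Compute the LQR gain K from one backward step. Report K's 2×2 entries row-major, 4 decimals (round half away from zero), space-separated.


BᵀP = [0.5000 -0.7500; -5.7500 -2.6250]
S = R + BᵀPB = [3/2 0; 0 3/2] + [1.2500 -3.1250; -3.1250 19.0625] = [2.7500 -3.1250; -3.1250 20.5625]
BᵀPA = [-0.2500 2.2500; 2.8750 -14.6250]
K = S⁻¹·BᵀPA = [0.0822 0.0120; 0.1523 -0.7094]
A−BK = [0.0271 0.1503; -0.1463 0.0762]
AᵀP(A−BK) = [0.0827 -0.2074; -0.2074 0.8477]
P' = Q + AᵀP(A−BK) = [6.3327 -4.2074; -4.2074 4.8477]
tr(P') = 11.1804

0.0822 0.0120 0.1523 -0.7094


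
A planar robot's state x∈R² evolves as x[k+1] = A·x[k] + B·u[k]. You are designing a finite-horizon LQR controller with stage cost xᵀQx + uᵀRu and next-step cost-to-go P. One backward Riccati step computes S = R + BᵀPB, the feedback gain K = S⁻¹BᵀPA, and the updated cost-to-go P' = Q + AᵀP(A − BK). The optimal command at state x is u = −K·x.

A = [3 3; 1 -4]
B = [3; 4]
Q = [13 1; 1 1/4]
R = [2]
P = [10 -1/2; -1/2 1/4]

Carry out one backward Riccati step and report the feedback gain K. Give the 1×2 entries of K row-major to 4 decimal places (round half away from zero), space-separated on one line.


0.9940 1.0238

BᵀP = [28.0000 -0.5000]
S = R + BᵀPB = [2] + [82.0000] = [84.0000]
BᵀPA = [83.5000 86.0000]
K = S⁻¹·BᵀPA = [0.9940 1.0238]
A−BK = [0.0179 -0.0714; -2.9762 -8.0952]
AᵀP(A−BK) = [4.2470 8.0119; 8.0119 17.9524]
P' = Q + AᵀP(A−BK) = [17.2470 9.0119; 9.0119 18.2024]
tr(P') = 35.4494


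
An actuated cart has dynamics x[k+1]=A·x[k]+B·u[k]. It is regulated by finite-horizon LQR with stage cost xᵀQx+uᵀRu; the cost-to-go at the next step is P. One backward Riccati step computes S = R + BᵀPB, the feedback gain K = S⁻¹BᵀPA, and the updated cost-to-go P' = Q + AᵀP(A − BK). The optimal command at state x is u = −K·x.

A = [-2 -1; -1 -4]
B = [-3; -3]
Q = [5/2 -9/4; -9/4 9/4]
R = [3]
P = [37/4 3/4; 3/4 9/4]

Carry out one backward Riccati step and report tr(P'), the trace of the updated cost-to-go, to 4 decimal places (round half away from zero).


BᵀP = [-30.0000 -9.0000]
S = R + BᵀPB = [3] + [117.0000] = [120.0000]
BᵀPA = [69.0000 66.0000]
K = S⁻¹·BᵀPA = [0.5750 0.5500]
A−BK = [-0.2750 0.6500; 0.7250 -2.3500]
AᵀP(A−BK) = [2.5750 -3.7000; -3.7000 14.9500]
P' = Q + AᵀP(A−BK) = [5.0750 -5.9500; -5.9500 17.2000]
tr(P') = 22.2750

22.2750


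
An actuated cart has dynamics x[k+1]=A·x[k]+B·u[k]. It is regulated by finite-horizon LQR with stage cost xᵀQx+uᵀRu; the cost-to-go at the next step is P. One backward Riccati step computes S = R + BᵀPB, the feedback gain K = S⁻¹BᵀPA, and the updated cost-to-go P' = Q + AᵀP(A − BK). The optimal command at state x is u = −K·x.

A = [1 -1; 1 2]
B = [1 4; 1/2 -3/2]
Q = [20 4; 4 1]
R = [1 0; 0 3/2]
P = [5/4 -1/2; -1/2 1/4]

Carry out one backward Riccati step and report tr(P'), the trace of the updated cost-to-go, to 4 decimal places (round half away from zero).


21.4082

BᵀP = [1.0000 -0.3750; 5.7500 -2.3750]
S = R + BᵀPB = [1 0; 0 3/2] + [0.8125 4.5625; 4.5625 26.5625] = [1.8125 4.5625; 4.5625 28.0625]
BᵀPA = [0.6250 -1.7500; 3.3750 -10.5000]
K = S⁻¹·BᵀPA = [0.0712 -0.0400; 0.1087 -0.3677]
A−BK = [0.4940 0.5107; 1.1274 1.4685]
AᵀP(A−BK) = [0.0887 0.0159; 0.0159 0.3196]
P' = Q + AᵀP(A−BK) = [20.0887 4.0159; 4.0159 1.3196]
tr(P') = 21.4082


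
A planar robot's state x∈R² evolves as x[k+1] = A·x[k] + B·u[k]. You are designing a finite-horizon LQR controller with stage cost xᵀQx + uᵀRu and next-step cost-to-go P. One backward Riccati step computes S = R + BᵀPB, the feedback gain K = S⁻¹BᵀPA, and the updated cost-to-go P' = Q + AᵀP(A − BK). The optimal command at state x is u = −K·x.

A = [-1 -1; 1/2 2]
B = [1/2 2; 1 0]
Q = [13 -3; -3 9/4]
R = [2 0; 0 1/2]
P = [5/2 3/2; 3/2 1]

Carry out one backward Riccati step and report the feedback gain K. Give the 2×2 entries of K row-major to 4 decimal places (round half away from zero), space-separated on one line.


-0.0186 0.1008 -0.3236 0.0424

BᵀP = [2.7500 1.7500; 5.0000 3.0000]
S = R + BᵀPB = [2 0; 0 1/2] + [3.1250 5.5000; 5.5000 10.0000] = [5.1250 5.5000; 5.5000 10.5000]
BᵀPA = [-1.8750 0.7500; -3.5000 1.0000]
K = S⁻¹·BᵀPA = [-0.0186 0.1008; -0.3236 0.0424]
A−BK = [-0.3435 -1.1353; 0.5186 1.8992]
AᵀP(A−BK) = [0.0826 0.0875; 0.0875 0.3820]
P' = Q + AᵀP(A−BK) = [13.0826 -2.9125; -2.9125 2.6320]
tr(P') = 15.7145


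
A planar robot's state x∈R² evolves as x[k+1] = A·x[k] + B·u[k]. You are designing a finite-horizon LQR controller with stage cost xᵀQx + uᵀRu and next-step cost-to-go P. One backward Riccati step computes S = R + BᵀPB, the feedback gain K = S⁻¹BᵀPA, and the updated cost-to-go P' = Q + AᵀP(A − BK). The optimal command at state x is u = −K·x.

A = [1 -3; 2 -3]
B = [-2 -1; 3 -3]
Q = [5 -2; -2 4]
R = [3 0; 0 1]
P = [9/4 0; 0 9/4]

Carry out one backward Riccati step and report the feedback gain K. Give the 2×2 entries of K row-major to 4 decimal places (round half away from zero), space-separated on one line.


-0.0717 0.5230 -0.7183 1.4994

BᵀP = [-4.5000 6.7500; -2.2500 -6.7500]
S = R + BᵀPB = [3 0; 0 1] + [29.2500 -15.7500; -15.7500 22.5000] = [32.2500 -15.7500; -15.7500 23.5000]
BᵀPA = [9.0000 -6.7500; -15.7500 27.0000]
K = S⁻¹·BᵀPA = [-0.0717 0.5230; -0.7183 1.4994]
A−BK = [0.1383 -0.4546; 0.0603 -0.0706]
AᵀP(A−BK) = [0.5826 -1.3406; -1.3406 3.5451]
P' = Q + AᵀP(A−BK) = [5.5826 -3.3406; -3.3406 7.5451]
tr(P') = 13.1276


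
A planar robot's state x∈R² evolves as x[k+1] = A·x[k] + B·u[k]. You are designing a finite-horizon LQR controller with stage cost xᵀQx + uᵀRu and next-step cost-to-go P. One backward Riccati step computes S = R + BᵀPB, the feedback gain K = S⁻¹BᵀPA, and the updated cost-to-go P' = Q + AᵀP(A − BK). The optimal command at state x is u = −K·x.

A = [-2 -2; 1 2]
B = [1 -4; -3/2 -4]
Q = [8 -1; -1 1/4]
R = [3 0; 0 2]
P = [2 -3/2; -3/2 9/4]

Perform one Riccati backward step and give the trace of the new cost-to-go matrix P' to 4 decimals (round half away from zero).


BᵀP = [4.2500 -4.8750; -2.0000 -3.0000]
S = R + BᵀPB = [3 0; 0 2] + [11.5625 2.5000; 2.5000 20.0000] = [14.5625 2.5000; 2.5000 22.0000]
BᵀPA = [-13.3750 -18.2500; 1.0000 -2.0000]
K = S⁻¹·BᵀPA = [-0.9447 -1.2622; 0.1528 0.0525]
A−BK = [-0.4441 -0.5277; 0.1942 0.3168]
AᵀP(A−BK) = [3.4620 4.5651; 4.5651 6.0692]
P' = Q + AᵀP(A−BK) = [11.4620 3.5651; 3.5651 6.3192]
tr(P') = 17.7812

17.7812


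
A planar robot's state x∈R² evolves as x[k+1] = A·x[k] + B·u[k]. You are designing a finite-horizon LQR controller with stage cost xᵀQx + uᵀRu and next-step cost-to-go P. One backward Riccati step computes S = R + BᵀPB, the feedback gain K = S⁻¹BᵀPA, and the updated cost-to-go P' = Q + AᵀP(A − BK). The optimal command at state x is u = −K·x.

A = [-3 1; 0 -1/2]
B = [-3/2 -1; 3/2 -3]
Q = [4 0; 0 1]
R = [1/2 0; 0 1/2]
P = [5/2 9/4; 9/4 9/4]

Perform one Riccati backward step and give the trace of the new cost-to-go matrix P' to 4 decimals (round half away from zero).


5.9743

BᵀP = [-0.3750 0.0000; -9.2500 -9.0000]
S = R + BᵀPB = [1/2 0; 0 1/2] + [0.5625 0.3750; 0.3750 36.2500] = [1.0625 0.3750; 0.3750 36.7500]
BᵀPA = [1.1250 -0.3750; 27.7500 -4.7500]
K = S⁻¹·BᵀPA = [0.7952 -0.3084; 0.7470 -0.1261]
A−BK = [-1.0602 0.4112; 1.0482 -0.4157]
AᵀP(A−BK) = [0.8765 -0.2786; -0.2786 0.0978]
P' = Q + AᵀP(A−BK) = [4.8765 -0.2786; -0.2786 1.0978]
tr(P') = 5.9743


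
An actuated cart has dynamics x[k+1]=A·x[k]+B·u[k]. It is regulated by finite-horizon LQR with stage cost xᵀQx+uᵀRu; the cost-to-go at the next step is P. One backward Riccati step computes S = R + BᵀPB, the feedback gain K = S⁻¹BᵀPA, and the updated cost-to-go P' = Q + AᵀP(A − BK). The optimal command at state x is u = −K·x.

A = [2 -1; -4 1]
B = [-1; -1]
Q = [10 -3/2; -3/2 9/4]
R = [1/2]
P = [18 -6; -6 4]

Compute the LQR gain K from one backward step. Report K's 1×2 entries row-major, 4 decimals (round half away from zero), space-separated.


BᵀP = [-12.0000 2.0000]
S = R + BᵀPB = [1/2] + [10.0000] = [10.5000]
BᵀPA = [-32.0000 14.0000]
K = S⁻¹·BᵀPA = [-3.0476 1.3333]
A−BK = [-1.0476 0.3333; -7.0476 2.3333]
AᵀP(A−BK) = [134.4762 -45.3333; -45.3333 15.3333]
P' = Q + AᵀP(A−BK) = [144.4762 -46.8333; -46.8333 17.5833]
tr(P') = 162.0595

-3.0476 1.3333


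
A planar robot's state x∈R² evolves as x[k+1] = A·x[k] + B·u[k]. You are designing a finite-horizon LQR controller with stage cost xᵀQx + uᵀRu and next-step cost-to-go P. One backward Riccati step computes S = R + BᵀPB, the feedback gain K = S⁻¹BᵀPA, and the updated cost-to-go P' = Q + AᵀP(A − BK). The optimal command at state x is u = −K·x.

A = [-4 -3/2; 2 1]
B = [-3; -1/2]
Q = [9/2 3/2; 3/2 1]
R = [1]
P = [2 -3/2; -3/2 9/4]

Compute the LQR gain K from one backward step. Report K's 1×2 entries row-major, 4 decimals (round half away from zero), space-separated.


1.8423 0.7469

BᵀP = [-5.2500 3.3750]
S = R + BᵀPB = [1] + [14.0625] = [15.0625]
BᵀPA = [27.7500 11.2500]
K = S⁻¹·BᵀPA = [1.8423 0.7469]
A−BK = [1.5270 0.7407; 2.9212 1.3734]
AᵀP(A−BK) = [13.8755 6.2739; 6.2739 2.8475]
P' = Q + AᵀP(A−BK) = [18.3755 7.7739; 7.7739 3.8475]
tr(P') = 22.2230


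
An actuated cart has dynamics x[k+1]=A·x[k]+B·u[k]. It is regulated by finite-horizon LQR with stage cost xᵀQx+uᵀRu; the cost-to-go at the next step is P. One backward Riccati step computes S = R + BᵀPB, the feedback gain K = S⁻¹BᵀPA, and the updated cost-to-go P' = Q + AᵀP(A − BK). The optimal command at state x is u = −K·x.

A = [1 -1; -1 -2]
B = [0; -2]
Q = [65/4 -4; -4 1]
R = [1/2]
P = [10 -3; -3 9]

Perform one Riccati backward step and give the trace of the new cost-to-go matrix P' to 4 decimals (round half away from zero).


35.8116

BᵀP = [6.0000 -18.0000]
S = R + BᵀPB = [1/2] + [36.0000] = [36.5000]
BᵀPA = [24.0000 30.0000]
K = S⁻¹·BᵀPA = [0.6575 0.8219]
A−BK = [1.0000 -1.0000; 0.3151 -0.3562]
AᵀP(A−BK) = [9.2192 -8.7260; -8.7260 9.3425]
P' = Q + AᵀP(A−BK) = [25.4692 -12.7260; -12.7260 10.3425]
tr(P') = 35.8116


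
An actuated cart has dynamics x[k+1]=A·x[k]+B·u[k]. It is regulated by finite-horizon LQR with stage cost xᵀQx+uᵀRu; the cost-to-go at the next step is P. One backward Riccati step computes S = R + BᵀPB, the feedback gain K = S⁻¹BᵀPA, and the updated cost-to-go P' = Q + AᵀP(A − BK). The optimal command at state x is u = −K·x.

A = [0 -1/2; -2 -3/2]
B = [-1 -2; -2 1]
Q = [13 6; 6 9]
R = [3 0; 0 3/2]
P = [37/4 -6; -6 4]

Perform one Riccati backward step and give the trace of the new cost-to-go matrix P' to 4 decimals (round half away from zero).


BᵀP = [2.7500 -2.0000; -24.5000 16.0000]
S = R + BᵀPB = [3 0; 0 3/2] + [1.2500 -7.5000; -7.5000 65.0000] = [4.2500 -7.5000; -7.5000 66.5000]
BᵀPA = [4.0000 1.6250; -32.0000 -11.7500]
K = S⁻¹·BᵀPA = [0.1149 0.0881; -0.4682 -0.1668]
A−BK = [-0.8216 -0.7454; -1.3020 -1.1571]
AᵀP(A−BK) = [0.5566 0.3114; 0.3114 0.2100]
P' = Q + AᵀP(A−BK) = [13.5566 6.3114; 6.3114 9.2100]
tr(P') = 22.7666

22.7666


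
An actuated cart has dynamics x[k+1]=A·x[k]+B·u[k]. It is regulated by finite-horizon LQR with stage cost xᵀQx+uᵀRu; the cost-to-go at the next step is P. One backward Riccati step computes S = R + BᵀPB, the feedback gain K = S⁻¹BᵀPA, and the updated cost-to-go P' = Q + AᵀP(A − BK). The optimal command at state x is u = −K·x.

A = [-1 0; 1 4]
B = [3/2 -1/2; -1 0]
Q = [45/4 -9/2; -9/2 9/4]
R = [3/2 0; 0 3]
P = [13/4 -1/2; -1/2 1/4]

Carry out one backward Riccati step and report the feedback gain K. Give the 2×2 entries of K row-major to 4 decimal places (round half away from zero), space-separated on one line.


-0.5830 -0.3801 0.0809 -0.0057

BᵀP = [5.3750 -1.0000; -1.6250 0.2500]
S = R + BᵀPB = [3/2 0; 0 3] + [9.0625 -2.6875; -2.6875 0.8125] = [10.5625 -2.6875; -2.6875 3.8125]
BᵀPA = [-6.3750 -4.0000; 1.8750 1.0000]
K = S⁻¹·BᵀPA = [-0.5830 -0.3801; 0.0809 -0.0057]
A−BK = [-0.0851 0.5674; 0.4170 3.6199]
AᵀP(A−BK) = [0.6319 0.5872; 0.5872 2.4851]
P' = Q + AᵀP(A−BK) = [11.8819 -3.9128; -3.9128 4.7351]
tr(P') = 16.6170


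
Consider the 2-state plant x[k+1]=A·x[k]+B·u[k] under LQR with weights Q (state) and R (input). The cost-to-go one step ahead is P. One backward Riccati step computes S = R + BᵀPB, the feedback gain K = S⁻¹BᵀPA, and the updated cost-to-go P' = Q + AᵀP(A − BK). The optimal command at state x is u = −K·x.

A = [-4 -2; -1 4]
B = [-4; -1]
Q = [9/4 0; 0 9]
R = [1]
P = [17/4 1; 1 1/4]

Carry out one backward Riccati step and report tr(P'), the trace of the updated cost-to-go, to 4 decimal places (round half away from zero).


12.5639

BᵀP = [-18.0000 -4.2500]
S = R + BᵀPB = [1] + [76.2500] = [77.2500]
BᵀPA = [76.2500 19.0000]
K = S⁻¹·BᵀPA = [0.9871 0.2460]
A−BK = [-0.0518 -1.0162; -0.0129 4.2460]
AᵀP(A−BK) = [0.9871 0.2460; 0.2460 0.3269]
P' = Q + AᵀP(A−BK) = [3.2371 0.2460; 0.2460 9.3269]
tr(P') = 12.5639


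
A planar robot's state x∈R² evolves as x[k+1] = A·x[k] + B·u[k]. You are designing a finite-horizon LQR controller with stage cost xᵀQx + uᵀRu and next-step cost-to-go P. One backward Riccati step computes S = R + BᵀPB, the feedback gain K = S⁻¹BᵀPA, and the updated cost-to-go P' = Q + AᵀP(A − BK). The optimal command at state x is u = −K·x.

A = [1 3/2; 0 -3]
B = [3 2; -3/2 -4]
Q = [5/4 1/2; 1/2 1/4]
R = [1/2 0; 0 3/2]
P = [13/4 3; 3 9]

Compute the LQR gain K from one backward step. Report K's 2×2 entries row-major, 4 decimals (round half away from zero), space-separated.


BᵀP = [5.2500 -4.5000; -5.5000 -30.0000]
S = R + BᵀPB = [1/2 0; 0 3/2] + [22.5000 28.5000; 28.5000 109.0000] = [23.0000 28.5000; 28.5000 110.5000]
BᵀPA = [5.2500 21.3750; -5.5000 81.7500]
K = S⁻¹·BᵀPA = [0.4261 0.0185; -0.1597 0.7350]
A−BK = [0.0410 -0.0257; 0.0005 -0.0320]
AᵀP(A−BK) = [0.1346 -0.1796; -0.1796 0.8269]
P' = Q + AᵀP(A−BK) = [1.3846 0.3204; 0.3204 1.0769]
tr(P') = 2.4615

0.4261 0.0185 -0.1597 0.7350


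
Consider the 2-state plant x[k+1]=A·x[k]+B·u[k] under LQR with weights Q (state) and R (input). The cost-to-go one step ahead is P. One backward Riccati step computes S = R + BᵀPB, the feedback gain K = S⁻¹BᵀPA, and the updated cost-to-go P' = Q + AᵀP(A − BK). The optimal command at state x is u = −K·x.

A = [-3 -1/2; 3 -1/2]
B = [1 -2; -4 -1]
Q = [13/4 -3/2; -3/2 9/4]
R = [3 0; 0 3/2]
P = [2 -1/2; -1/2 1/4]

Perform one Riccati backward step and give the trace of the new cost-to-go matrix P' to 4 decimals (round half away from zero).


9.3750

BᵀP = [4.0000 -1.5000; -3.5000 0.7500]
S = R + BᵀPB = [3 0; 0 3/2] + [10.0000 -6.5000; -6.5000 6.2500] = [13.0000 -6.5000; -6.5000 7.7500]
BᵀPA = [-16.5000 -1.2500; 12.7500 1.3750]
K = S⁻¹·BᵀPA = [-0.7692 -0.0128; 1.0000 0.1667]
A−BK = [-0.2308 -0.1538; 0.9231 -0.3846]
AᵀP(A−BK) = [3.8077 0.2885; 0.2885 0.0673]
P' = Q + AᵀP(A−BK) = [7.0577 -1.2115; -1.2115 2.3173]
tr(P') = 9.3750


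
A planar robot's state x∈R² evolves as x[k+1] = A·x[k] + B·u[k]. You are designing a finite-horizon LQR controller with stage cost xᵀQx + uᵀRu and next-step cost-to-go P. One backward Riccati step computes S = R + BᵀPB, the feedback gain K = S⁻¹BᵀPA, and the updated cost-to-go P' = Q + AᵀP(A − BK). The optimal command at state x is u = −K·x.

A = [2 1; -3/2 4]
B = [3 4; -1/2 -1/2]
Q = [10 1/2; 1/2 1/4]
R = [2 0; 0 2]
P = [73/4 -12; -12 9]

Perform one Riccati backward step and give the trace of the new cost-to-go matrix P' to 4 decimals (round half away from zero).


28.2634

BᵀP = [60.7500 -40.5000; 79.0000 -52.5000]
S = R + BᵀPB = [2 0; 0 2] + [202.5000 263.2500; 263.2500 342.2500] = [204.5000 263.2500; 263.2500 344.2500]
BᵀPA = [182.2500 -101.2500; 236.7500 -131.0000]
K = S⁻¹·BᵀPA = [0.3779 -0.3364; 0.3988 -0.1233]
A−BK = [-0.7287 2.5024; -1.1117 3.7702]
AᵀP(A−BK) = [1.9750 -5.0021; -5.0021 16.0385]
P' = Q + AᵀP(A−BK) = [11.9750 -4.5021; -4.5021 16.2885]
tr(P') = 28.2634


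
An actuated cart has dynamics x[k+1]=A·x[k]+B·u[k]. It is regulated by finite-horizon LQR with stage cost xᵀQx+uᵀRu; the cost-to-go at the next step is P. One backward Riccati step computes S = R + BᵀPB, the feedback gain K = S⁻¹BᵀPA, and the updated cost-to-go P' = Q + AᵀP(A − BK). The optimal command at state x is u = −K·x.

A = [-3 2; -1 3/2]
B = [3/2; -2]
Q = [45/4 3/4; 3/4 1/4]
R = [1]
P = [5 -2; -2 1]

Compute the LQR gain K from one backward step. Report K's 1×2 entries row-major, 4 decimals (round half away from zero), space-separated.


-1.0442 0.5487

BᵀP = [11.5000 -5.0000]
S = R + BᵀPB = [1] + [27.2500] = [28.2500]
BᵀPA = [-29.5000 15.5000]
K = S⁻¹·BᵀPA = [-1.0442 0.5487]
A−BK = [-1.4336 1.1770; -3.0885 2.5973]
AᵀP(A−BK) = [3.1947 -2.3142; -2.3142 1.7456]
P' = Q + AᵀP(A−BK) = [14.4447 -1.5642; -1.5642 1.9956]
tr(P') = 16.4403


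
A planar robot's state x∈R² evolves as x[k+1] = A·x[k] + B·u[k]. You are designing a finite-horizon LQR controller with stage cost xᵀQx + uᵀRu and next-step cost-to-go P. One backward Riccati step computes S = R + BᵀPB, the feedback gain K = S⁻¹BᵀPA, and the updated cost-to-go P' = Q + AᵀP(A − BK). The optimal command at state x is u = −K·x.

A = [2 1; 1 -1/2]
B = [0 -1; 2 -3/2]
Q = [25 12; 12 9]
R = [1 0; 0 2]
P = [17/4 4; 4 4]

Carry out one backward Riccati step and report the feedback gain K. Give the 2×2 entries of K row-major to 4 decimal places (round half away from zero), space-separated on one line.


0.6957 0.0632 -0.6087 -0.1462

BᵀP = [8.0000 8.0000; -10.2500 -10.0000]
S = R + BᵀPB = [1 0; 0 2] + [16.0000 -20.0000; -20.0000 25.2500] = [17.0000 -20.0000; -20.0000 27.2500]
BᵀPA = [24.0000 4.0000; -30.5000 -5.2500]
K = S⁻¹·BᵀPA = [0.6957 0.0632; -0.6087 -0.1462]
A−BK = [1.3913 0.8538; -1.3043 -0.8458]
AᵀP(A−BK) = [1.7391 0.5217; 0.5217 0.2292]
P' = Q + AᵀP(A−BK) = [26.7391 12.5217; 12.5217 9.2292]
tr(P') = 35.9684


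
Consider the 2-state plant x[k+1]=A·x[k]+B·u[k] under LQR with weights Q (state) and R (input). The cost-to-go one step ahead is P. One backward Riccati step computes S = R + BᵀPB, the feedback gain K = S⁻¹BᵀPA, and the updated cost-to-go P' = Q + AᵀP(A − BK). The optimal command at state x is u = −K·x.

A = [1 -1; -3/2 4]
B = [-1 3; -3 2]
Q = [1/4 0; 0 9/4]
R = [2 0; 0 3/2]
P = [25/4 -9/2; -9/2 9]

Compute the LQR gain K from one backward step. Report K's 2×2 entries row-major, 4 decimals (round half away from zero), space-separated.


BᵀP = [7.2500 -22.5000; 9.7500 4.5000]
S = R + BᵀPB = [2 0; 0 3/2] + [60.2500 -23.2500; -23.2500 38.2500] = [62.2500 -23.2500; -23.2500 39.7500]
BᵀPA = [41.0000 -97.2500; 3.0000 8.2500]
K = S⁻¹·BᵀPA = [0.8788 -1.8997; 0.5895 -0.9036]
A−BK = [0.1103 -0.1889; -0.0426 0.1080]
AᵀP(A−BK) = [2.2005 -4.3995; -4.3995 8.9544]
P' = Q + AᵀP(A−BK) = [2.4505 -4.3995; -4.3995 11.2044]
tr(P') = 13.6549

0.8788 -1.8997 0.5895 -0.9036


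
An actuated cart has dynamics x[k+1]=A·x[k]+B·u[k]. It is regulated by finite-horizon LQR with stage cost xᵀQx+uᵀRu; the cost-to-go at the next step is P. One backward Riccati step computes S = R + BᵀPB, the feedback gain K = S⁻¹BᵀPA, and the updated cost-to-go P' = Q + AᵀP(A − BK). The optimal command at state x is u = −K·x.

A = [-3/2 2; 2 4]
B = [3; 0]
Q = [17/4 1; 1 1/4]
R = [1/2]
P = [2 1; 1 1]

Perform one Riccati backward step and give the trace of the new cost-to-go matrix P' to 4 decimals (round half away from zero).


BᵀP = [6.0000 3.0000]
S = R + BᵀPB = [1/2] + [18.0000] = [18.5000]
BᵀPA = [-3.0000 24.0000]
K = S⁻¹·BᵀPA = [-0.1622 1.2973]
A−BK = [-1.0135 -1.8919; 2.0000 4.0000]
AᵀP(A−BK) = [2.0135 3.8919; 3.8919 8.8649]
P' = Q + AᵀP(A−BK) = [6.2635 4.8919; 4.8919 9.1149]
tr(P') = 15.3784

15.3784


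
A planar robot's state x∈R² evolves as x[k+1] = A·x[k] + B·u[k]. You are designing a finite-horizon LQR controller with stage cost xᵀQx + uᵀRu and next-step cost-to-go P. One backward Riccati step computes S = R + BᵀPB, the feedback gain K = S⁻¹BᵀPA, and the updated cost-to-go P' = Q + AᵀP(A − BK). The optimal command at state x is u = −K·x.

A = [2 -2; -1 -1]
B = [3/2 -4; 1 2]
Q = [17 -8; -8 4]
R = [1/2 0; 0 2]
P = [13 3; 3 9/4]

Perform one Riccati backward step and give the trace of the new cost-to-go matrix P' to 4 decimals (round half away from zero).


BᵀP = [22.5000 6.7500; -46.0000 -7.5000]
S = R + BᵀPB = [1/2 0; 0 2] + [40.5000 -76.5000; -76.5000 169.0000] = [41.0000 -76.5000; -76.5000 171.0000]
BᵀPA = [38.2500 -51.7500; -84.5000 99.5000]
K = S⁻¹·BᵀPA = [0.0660 -1.0680; -0.4646 0.1041]
A−BK = [0.0425 0.0183; -0.1368 -0.1402]
AᵀP(A−BK) = [0.4646 -0.1041; -0.1041 0.6251]
P' = Q + AᵀP(A−BK) = [17.4646 -8.1041; -8.1041 4.6251]
tr(P') = 22.0898

22.0898


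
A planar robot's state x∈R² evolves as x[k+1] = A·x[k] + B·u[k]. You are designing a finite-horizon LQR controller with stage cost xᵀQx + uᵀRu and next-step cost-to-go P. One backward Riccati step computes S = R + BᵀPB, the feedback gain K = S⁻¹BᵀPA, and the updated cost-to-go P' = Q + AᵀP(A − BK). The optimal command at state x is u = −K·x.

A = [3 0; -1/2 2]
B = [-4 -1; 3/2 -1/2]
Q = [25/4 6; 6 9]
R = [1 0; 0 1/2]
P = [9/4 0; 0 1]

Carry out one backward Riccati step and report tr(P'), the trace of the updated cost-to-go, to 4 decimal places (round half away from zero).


17.4494

BᵀP = [-9.0000 1.5000; -2.2500 -0.5000]
S = R + BᵀPB = [1 0; 0 1/2] + [38.2500 8.2500; 8.2500 2.5000] = [39.2500 8.2500; 8.2500 3.0000]
BᵀPA = [-27.7500 3.0000; -6.5000 -1.0000]
K = S⁻¹·BᵀPA = [-0.5962 0.3472; -0.5270 -1.2881]
A−BK = [0.0881 0.1006; 0.1308 0.8352]
AᵀP(A−BK) = [0.5289 0.2616; 0.2616 1.6704]
P' = Q + AᵀP(A−BK) = [6.7789 6.2616; 6.2616 10.6704]
tr(P') = 17.4494


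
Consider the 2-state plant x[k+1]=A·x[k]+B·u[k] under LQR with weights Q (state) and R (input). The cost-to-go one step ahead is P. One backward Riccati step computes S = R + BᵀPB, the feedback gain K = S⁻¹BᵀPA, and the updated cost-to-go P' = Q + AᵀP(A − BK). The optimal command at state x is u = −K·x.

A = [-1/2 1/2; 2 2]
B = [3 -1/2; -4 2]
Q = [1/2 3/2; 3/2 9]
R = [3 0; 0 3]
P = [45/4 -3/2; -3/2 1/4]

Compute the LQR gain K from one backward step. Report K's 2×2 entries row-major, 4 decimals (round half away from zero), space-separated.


-0.2004 0.0673 0.0637 0.0272

BᵀP = [39.7500 -5.5000; -8.6250 1.2500]
S = R + BᵀPB = [3 0; 0 3] + [141.2500 -30.8750; -30.8750 6.8125] = [144.2500 -30.8750; -30.8750 9.8125]
BᵀPA = [-30.8750 8.8750; 6.8125 -1.8125]
K = S⁻¹·BᵀPA = [-0.2004 0.0673; 0.0637 0.0272]
A−BK = [0.1331 0.3116; 1.0710 2.2150]
AᵀP(A−BK) = [0.1911 0.0815; 0.0815 0.2641]
P' = Q + AᵀP(A−BK) = [0.6911 1.5815; 1.5815 9.2641]
tr(P') = 9.9552


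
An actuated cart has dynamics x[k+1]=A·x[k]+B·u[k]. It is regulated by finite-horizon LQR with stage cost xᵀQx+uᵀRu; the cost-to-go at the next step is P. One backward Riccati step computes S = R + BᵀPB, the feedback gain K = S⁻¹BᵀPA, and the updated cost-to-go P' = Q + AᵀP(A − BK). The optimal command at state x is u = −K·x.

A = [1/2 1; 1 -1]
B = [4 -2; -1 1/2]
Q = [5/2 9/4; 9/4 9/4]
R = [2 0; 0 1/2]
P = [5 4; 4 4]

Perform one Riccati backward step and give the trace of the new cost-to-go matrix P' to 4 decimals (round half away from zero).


7.1509

BᵀP = [16.0000 12.0000; -8.0000 -6.0000]
S = R + BᵀPB = [2 0; 0 1/2] + [52.0000 -26.0000; -26.0000 13.0000] = [54.0000 -26.0000; -26.0000 13.5000]
BᵀPA = [20.0000 4.0000; -10.0000 -2.0000]
K = S⁻¹·BᵀPA = [0.1887 0.0377; -0.3774 -0.0755]
A−BK = [-1.0094 0.6981; 1.3774 -0.9245]
AᵀP(A−BK) = [1.7028 -1.0094; -1.0094 0.6981]
P' = Q + AᵀP(A−BK) = [4.2028 1.2406; 1.2406 2.9481]
tr(P') = 7.1509


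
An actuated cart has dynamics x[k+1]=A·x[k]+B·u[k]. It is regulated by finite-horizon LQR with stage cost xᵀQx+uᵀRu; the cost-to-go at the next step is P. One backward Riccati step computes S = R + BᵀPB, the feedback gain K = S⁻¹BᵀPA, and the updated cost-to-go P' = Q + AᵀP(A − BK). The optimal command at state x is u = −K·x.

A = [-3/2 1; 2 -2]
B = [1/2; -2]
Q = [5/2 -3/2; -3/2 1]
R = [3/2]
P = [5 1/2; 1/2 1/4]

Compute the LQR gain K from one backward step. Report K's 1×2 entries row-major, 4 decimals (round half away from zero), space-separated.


-1.0000 0.7273

BᵀP = [1.5000 -0.2500]
S = R + BᵀPB = [3/2] + [1.2500] = [2.7500]
BᵀPA = [-2.7500 2.0000]
K = S⁻¹·BᵀPA = [-1.0000 0.7273]
A−BK = [-1.0000 0.6364; 0.0000 -0.5455]
AᵀP(A−BK) = [6.5000 -4.0000; -4.0000 2.5455]
P' = Q + AᵀP(A−BK) = [9.0000 -5.5000; -5.5000 3.5455]
tr(P') = 12.5455


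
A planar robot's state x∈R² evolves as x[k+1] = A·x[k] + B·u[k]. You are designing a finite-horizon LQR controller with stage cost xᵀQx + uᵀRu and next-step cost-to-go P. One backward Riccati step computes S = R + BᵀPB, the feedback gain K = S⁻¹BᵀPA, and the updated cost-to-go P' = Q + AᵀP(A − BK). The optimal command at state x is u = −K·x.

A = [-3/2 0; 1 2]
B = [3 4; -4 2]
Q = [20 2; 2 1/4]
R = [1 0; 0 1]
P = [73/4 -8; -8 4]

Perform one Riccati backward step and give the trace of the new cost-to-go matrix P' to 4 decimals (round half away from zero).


BᵀP = [86.7500 -40.0000; 57.0000 -24.0000]
S = R + BᵀPB = [1 0; 0 1] + [420.2500 267.0000; 267.0000 180.0000] = [421.2500 267.0000; 267.0000 181.0000]
BᵀPA = [-170.1250 -80.0000; -109.5000 -48.0000]
K = S⁻¹·BᵀPA = [-0.3139 -0.3357; -0.1419 0.2300]
A−BK = [0.0094 0.0871; 0.0282 0.1974]
AᵀP(A−BK) = [0.1192 0.0754; 0.0754 0.1848]
P' = Q + AᵀP(A−BK) = [20.1192 2.0754; 2.0754 0.4348]
tr(P') = 20.5540

20.5540


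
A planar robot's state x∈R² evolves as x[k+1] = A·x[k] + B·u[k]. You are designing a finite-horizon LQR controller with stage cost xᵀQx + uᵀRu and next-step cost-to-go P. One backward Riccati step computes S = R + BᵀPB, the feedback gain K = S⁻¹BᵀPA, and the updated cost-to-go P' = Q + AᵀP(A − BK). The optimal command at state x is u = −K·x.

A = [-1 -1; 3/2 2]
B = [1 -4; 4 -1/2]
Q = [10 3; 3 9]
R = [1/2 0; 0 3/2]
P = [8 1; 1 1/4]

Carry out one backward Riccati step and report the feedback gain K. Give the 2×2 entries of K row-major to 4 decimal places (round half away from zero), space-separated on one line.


0.2589 0.3553 0.2920 0.3119

BᵀP = [12.0000 2.0000; -32.5000 -4.1250]
S = R + BᵀPB = [1/2 0; 0 3/2] + [20.0000 -49.0000; -49.0000 132.0625] = [20.5000 -49.0000; -49.0000 133.5625]
BᵀPA = [-9.0000 -8.0000; 26.3125 24.2500]
K = S⁻¹·BᵀPA = [0.2589 0.3553; 0.2920 0.3119]
A−BK = [-0.0910 -0.1076; 0.6105 0.7347]
AᵀP(A−BK) = [0.2097 0.2405; 0.2405 0.2785]
P' = Q + AᵀP(A−BK) = [10.2097 3.2405; 3.2405 9.2785]
tr(P') = 19.4882


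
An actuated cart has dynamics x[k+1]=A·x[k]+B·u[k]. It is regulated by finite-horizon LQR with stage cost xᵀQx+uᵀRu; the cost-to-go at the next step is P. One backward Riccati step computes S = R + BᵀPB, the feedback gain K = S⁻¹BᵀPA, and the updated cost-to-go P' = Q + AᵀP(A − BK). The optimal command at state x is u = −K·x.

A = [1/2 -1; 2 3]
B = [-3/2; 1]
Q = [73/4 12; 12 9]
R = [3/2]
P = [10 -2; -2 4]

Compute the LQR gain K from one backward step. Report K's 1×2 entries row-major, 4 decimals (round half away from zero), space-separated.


BᵀP = [-17.0000 7.0000]
S = R + BᵀPB = [3/2] + [32.5000] = [34.0000]
BᵀPA = [5.5000 38.0000]
K = S⁻¹·BᵀPA = [0.1618 1.1176]
A−BK = [0.7426 0.6765; 1.8382 1.8824]
AᵀP(A−BK) = [13.6103 13.8529; 13.8529 15.5294]
P' = Q + AᵀP(A−BK) = [31.8603 25.8529; 25.8529 24.5294]
tr(P') = 56.3897

0.1618 1.1176


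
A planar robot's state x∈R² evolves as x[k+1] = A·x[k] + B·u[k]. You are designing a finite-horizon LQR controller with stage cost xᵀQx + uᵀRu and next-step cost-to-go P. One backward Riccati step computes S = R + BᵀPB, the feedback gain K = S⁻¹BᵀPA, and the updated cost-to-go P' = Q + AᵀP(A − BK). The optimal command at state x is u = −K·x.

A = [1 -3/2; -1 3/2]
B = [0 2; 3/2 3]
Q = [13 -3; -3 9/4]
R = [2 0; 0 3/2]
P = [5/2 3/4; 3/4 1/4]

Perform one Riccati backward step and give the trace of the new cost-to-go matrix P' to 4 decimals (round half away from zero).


15.7410

BᵀP = [1.1250 0.3750; 7.2500 2.2500]
S = R + BᵀPB = [2 0; 0 3/2] + [0.5625 3.3750; 3.3750 21.2500] = [2.5625 3.3750; 3.3750 22.7500]
BᵀPA = [0.7500 -1.1250; 5.0000 -7.5000]
K = S⁻¹·BᵀPA = [0.0040 -0.0060; 0.2192 -0.3288]
A−BK = [0.5616 -0.8424; -1.6636 2.4953]
AᵀP(A−BK) = [0.1511 -0.2266; -0.2266 0.3399]
P' = Q + AᵀP(A−BK) = [13.1511 -3.2266; -3.2266 2.5899]
tr(P') = 15.7410


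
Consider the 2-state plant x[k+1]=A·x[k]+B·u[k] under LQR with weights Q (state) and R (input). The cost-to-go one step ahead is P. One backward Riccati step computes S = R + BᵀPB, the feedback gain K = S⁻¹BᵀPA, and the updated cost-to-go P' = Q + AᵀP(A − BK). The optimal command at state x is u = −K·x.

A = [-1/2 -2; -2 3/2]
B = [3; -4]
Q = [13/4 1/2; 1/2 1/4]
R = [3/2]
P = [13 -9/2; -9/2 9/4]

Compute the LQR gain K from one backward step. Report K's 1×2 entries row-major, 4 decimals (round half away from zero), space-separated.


0.0629 -0.5629

BᵀP = [57.0000 -22.5000]
S = R + BᵀPB = [3/2] + [261.0000] = [262.5000]
BᵀPA = [16.5000 -147.7500]
K = S⁻¹·BᵀPA = [0.0629 -0.5629]
A−BK = [-0.6886 -0.3114; -1.7486 -0.7514]
AᵀP(A−BK) = [2.2129 0.9121; 0.9121 0.9004]
P' = Q + AᵀP(A−BK) = [5.4629 1.4121; 1.4121 1.1504]
tr(P') = 6.6132
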